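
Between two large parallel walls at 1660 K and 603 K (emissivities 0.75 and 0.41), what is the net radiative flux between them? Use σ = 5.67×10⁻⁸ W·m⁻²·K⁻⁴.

q ≈ 1.53×10^5 W/m²

For two large parallel gray plates, q = σ(T₁⁴ − T₂⁴) / (1/ε₁ + 1/ε₂ − 1).
1/ε₁ + 1/ε₂ − 1 = 1/0.75 + 1/0.41 − 1 = 2.772.
T₁⁴ − T₂⁴ = 7.59×10^12 − 1.32×10^11 = 7.46×10^12 K⁴.
q = 5.67×10⁻⁸ × 7.46×10^12 / 2.772 = 1.53×10^5 W/m².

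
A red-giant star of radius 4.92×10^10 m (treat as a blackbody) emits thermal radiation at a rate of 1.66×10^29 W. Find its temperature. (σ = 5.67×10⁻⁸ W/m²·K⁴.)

A = 4πr² = 4π × (4.92×10^10)² = 3.04×10^22 m².
From P = σAT⁴, T = (P / σA)^(1/4) = (1.66×10^29 / (5.67×10⁻⁸ × 3.04×10^22))^(1/4).
T = (9.62×10^13)^(1/4) = 3130 K.

T ≈ 3130 K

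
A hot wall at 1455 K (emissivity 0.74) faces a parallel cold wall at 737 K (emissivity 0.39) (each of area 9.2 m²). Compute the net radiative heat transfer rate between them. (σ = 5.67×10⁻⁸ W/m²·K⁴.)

For two large parallel gray plates, q = σ(T₁⁴ − T₂⁴) / (1/ε₁ + 1/ε₂ − 1).
1/ε₁ + 1/ε₂ − 1 = 1/0.74 + 1/0.39 − 1 = 2.915.
T₁⁴ − T₂⁴ = 4.48×10^12 − 2.95×10^11 = 4.19×10^12 K⁴.
q = 5.67×10⁻⁸ × 4.19×10^12 / 2.915 = 81400 W/m².
Q = q·A = 81400 × 9.2 = 7.49×10^5 W.

Q ≈ 7.49×10^5 W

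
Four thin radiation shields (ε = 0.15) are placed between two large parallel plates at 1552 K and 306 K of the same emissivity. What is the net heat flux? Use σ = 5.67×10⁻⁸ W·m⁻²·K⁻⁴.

q ≈ 5330 W/m²

Each of the 5 gaps contributes resistance (2/ε − 1) = 2/0.15 − 1 = 12.33; total = 61.67.
q = σ(T₁⁴ − T₂⁴) / 61.67 = 5.67×10⁻⁸ × 5.79×10^12 / 61.67 = 5330 W/m².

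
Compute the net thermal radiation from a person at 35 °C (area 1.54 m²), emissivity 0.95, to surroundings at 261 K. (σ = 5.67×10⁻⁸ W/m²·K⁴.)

Convert: 35 °C = 308 K.
Q = εσA(T⁴ − T_s⁴). T⁴ − T_s⁴ = (308)⁴ − (261)⁴ = 9.00×10^9 − 4.64×10^9 = 4.36×10^9 K⁴.
Q = 0.95 × 5.67×10⁻⁸ × 1.54 × 4.36×10^9 = 362 W.

Q ≈ 362 W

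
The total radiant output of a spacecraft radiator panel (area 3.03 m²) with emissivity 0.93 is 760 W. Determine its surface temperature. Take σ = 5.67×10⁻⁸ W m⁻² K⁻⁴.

From P = εσAT⁴, T = (P / εσA)^(1/4) = (760 / (0.93 × 5.67×10⁻⁸ × 3.03))^(1/4).
T = (4.76×10^9)^(1/4) = 263 K.

T ≈ 263 K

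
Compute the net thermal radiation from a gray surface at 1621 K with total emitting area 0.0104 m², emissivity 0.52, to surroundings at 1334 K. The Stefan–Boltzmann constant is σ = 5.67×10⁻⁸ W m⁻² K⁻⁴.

Q ≈ 1150 W

Q = εσA(T⁴ − T_s⁴). T⁴ − T_s⁴ = (1621)⁴ − (1334)⁴ = 6.90×10^12 − 3.17×10^12 = 3.74×10^12 K⁴.
Q = 0.52 × 5.67×10⁻⁸ × 0.0104 × 3.74×10^12 = 1150 W.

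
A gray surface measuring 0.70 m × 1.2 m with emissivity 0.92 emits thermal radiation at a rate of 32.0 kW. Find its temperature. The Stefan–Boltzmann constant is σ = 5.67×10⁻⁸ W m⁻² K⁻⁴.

T ≈ 924 K

A = 0.70 × 1.2 = 0.840 m².
From P = εσAT⁴, T = (P / εσA)^(1/4) = (32000 / (0.92 × 5.67×10⁻⁸ × 0.840))^(1/4).
T = (7.30×10^11)^(1/4) = 924 K.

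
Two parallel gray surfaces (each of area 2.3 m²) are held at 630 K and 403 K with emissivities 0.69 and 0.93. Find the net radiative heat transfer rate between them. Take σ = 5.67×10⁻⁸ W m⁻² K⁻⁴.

Q ≈ 11200 W

For two large parallel gray plates, q = σ(T₁⁴ − T₂⁴) / (1/ε₁ + 1/ε₂ − 1).
1/ε₁ + 1/ε₂ − 1 = 1/0.69 + 1/0.93 − 1 = 1.525.
T₁⁴ − T₂⁴ = 1.58×10^11 − 2.64×10^10 = 1.31×10^11 K⁴.
q = 5.67×10⁻⁸ × 1.31×10^11 / 1.525 = 4880 W/m².
Q = q·A = 4880 × 2.3 = 11200 W.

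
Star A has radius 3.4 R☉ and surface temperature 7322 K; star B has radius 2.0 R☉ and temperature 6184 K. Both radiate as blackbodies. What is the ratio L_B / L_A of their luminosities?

L_B/L_A ≈ 0.176

L = 4πR²σT⁴ ∝ R²T⁴, so L_B/L_A = (2.0/3.4)² × (6184/7322)⁴ = 0.346 × 0.509 = 0.176.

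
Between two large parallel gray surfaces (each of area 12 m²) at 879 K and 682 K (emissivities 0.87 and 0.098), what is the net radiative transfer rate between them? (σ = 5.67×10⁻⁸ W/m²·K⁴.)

For two large parallel gray plates, q = σ(T₁⁴ − T₂⁴) / (1/ε₁ + 1/ε₂ − 1).
1/ε₁ + 1/ε₂ − 1 = 1/0.87 + 1/0.098 − 1 = 10.35.
T₁⁴ − T₂⁴ = 5.97×10^11 − 2.16×10^11 = 3.81×10^11 K⁴.
q = 5.67×10⁻⁸ × 3.81×10^11 / 10.35 = 2080 W/m².
Q = q·A = 2080 × 12 = 25000 W.

Q ≈ 25000 W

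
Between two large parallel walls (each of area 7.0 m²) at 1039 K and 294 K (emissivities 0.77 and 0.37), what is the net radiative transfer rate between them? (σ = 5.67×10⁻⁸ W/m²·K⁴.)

Q ≈ 1.53×10^5 W

For two large parallel gray plates, q = σ(T₁⁴ − T₂⁴) / (1/ε₁ + 1/ε₂ − 1).
1/ε₁ + 1/ε₂ − 1 = 1/0.77 + 1/0.37 − 1 = 3.001.
T₁⁴ − T₂⁴ = 1.17×10^12 − 7.47×10^9 = 1.16×10^12 K⁴.
q = 5.67×10⁻⁸ × 1.16×10^12 / 3.001 = 21900 W/m².
Q = q·A = 21900 × 7.0 = 1.53×10^5 W.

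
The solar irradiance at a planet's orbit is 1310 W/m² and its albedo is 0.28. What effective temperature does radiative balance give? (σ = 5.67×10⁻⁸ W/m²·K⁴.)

Power absorbed = (1−a)S·πR²; power emitted = 4πR²σT⁴. Equating and cancelling πR²:
T = ((1−a)S / 4σ)^(1/4) = (943 / (4 × 5.67×10⁻⁸))^(1/4) = (4.16×10^9)^(1/4).
T = 254 K.

T ≈ 254 K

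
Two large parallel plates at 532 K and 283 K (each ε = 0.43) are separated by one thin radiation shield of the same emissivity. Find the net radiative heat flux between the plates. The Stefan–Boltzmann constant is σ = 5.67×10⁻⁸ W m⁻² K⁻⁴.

q ≈ 572 W/m²

Each of the 2 gaps contributes resistance (2/ε − 1) = 2/0.43 − 1 = 3.651; total = 7.302.
q = σ(T₁⁴ − T₂⁴) / 7.302 = 5.67×10⁻⁸ × 7.37×10^10 / 7.302 = 572 W/m².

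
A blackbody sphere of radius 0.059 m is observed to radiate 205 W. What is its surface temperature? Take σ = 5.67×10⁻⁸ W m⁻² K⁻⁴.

A = 4πr² = 4π × (0.059)² = 0.0437 m².
From P = σAT⁴, T = (P / σA)^(1/4) = (205 / (5.67×10⁻⁸ × 0.0437))^(1/4).
T = (8.27×10^10)^(1/4) = 536 K.

T ≈ 536 K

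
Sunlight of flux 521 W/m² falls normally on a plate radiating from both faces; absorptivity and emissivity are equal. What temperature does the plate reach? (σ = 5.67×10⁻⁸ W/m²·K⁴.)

T ≈ 260 K

Absorbed flux αS = emitted flux 2εσT⁴ per unit area; with α = ε this gives T = (S/2σ)^(1/4).
T = (521 / (2 × 5.67×10⁻⁸))^(1/4) = (4.59×10^9)^(1/4).
T = 260 K.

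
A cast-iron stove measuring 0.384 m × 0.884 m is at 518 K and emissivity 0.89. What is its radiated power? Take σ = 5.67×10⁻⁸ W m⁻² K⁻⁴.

A = 0.384 × 0.884 = 0.339 m².
Stefan–Boltzmann: P = εσAT⁴ = 0.89 × 5.67×10⁻⁸ × 0.339 × (518)⁴ = 0.89 × 5.67×10⁻⁸ × 0.339 × 7.20×10^10.
P = 1230 W.

P ≈ 1230 W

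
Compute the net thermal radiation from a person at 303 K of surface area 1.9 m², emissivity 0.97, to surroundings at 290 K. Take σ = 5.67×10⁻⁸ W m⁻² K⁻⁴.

Q = εσA(T⁴ − T_s⁴). T⁴ − T_s⁴ = (303)⁴ − (290)⁴ = 8.43×10^9 − 7.07×10^9 = 1.36×10^9 K⁴.
Q = 0.97 × 5.67×10⁻⁸ × 1.90 × 1.36×10^9 = 142 W.

Q ≈ 142 W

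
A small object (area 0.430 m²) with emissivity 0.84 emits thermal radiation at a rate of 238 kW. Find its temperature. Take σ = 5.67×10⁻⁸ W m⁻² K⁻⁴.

From P = εσAT⁴, T = (P / εσA)^(1/4) = (2.38×10^5 / (0.84 × 5.67×10⁻⁸ × 0.430))^(1/4).
T = (1.16×10^13)^(1/4) = 1850 K.

T ≈ 1850 K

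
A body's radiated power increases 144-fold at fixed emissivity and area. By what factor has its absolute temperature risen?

P ∝ T⁴ ⇒ T ∝ P^(1/4), so T scales by (144)^(1/4) = 3.46.

factor ≈ 3.46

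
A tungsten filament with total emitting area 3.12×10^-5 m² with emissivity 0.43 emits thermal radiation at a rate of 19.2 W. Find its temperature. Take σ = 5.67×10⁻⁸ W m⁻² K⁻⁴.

T ≈ 2240 K

From P = εσAT⁴, T = (P / εσA)^(1/4) = (19.2 / (0.43 × 5.67×10⁻⁸ × 3.12×10^-5))^(1/4).
T = (2.52×10^13)^(1/4) = 2240 K.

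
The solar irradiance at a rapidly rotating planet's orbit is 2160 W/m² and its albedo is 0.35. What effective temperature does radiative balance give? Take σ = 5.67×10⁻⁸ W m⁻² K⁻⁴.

Power absorbed = (1−a)S·πR²; power emitted = 4πR²σT⁴. Equating and cancelling πR²:
T = ((1−a)S / 4σ)^(1/4) = (1400 / (4 × 5.67×10⁻⁸))^(1/4) = (6.19×10^9)^(1/4).
T = 280 K.

T ≈ 280 K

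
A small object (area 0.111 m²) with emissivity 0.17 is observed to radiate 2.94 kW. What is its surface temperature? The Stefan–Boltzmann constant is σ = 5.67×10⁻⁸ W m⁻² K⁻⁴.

From P = εσAT⁴, T = (P / εσA)^(1/4) = (2940 / (0.17 × 5.67×10⁻⁸ × 0.111))^(1/4).
T = (2.75×10^12)^(1/4) = 1290 K.

T ≈ 1290 K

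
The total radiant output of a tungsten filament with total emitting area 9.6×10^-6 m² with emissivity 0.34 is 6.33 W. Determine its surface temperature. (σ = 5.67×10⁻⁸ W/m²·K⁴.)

T ≈ 2420 K

From P = εσAT⁴, T = (P / εσA)^(1/4) = (6.33 / (0.34 × 5.67×10⁻⁸ × 9.60×10^-6))^(1/4).
T = (3.42×10^13)^(1/4) = 2420 K.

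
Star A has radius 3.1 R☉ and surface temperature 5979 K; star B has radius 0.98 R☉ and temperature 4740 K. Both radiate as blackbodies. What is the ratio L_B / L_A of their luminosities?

L = 4πR²σT⁴ ∝ R²T⁴, so L_B/L_A = (0.98/3.1)² × (4740/5979)⁴ = 0.0999 × 0.395 = 0.0395.

L_B/L_A ≈ 0.0395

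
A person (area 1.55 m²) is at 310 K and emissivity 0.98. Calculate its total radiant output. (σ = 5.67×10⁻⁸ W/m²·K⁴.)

P ≈ 795 W

Stefan–Boltzmann: P = εσAT⁴ = 0.98 × 5.67×10⁻⁸ × 1.55 × (310)⁴ = 0.98 × 5.67×10⁻⁸ × 1.55 × 9.24×10^9.
P = 795 W.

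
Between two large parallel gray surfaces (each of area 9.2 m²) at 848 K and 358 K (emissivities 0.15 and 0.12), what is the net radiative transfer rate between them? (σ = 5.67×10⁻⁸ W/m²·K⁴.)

Q ≈ 18700 W

For two large parallel gray plates, q = σ(T₁⁴ − T₂⁴) / (1/ε₁ + 1/ε₂ − 1).
1/ε₁ + 1/ε₂ − 1 = 1/0.15 + 1/0.12 − 1 = 14.00.
T₁⁴ − T₂⁴ = 5.17×10^11 − 1.64×10^10 = 5.01×10^11 K⁴.
q = 5.67×10⁻⁸ × 5.01×10^11 / 14.00 = 2030 W/m².
Q = q·A = 2030 × 9.2 = 18700 W.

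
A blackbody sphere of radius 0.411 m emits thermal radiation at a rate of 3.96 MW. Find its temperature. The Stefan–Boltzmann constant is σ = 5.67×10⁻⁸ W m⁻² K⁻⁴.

A = 4πr² = 4π × (0.411)² = 2.12 m².
From P = σAT⁴, T = (P / σA)^(1/4) = (3.96×10^6 / (5.67×10⁻⁸ × 2.12))^(1/4).
T = (3.29×10^13)^(1/4) = 2390 K.

T ≈ 2390 K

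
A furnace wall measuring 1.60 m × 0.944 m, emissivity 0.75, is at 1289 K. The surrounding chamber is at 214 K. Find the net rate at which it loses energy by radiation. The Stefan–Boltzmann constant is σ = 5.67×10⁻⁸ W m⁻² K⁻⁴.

A = 1.60 × 0.944 = 1.51 m².
Q = εσA(T⁴ − T_s⁴). T⁴ − T_s⁴ = (1289)⁴ − (214)⁴ = 2.76×10^12 − 2.10×10^9 = 2.76×10^12 K⁴.
Q = 0.75 × 5.67×10⁻⁸ × 1.51 × 2.76×10^12 = 1.77×10^5 W.

Q ≈ 1.77×10^5 W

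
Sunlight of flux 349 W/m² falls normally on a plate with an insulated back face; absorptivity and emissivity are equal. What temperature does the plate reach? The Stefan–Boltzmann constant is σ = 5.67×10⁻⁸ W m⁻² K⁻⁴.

T ≈ 280 K

Absorbed flux αS = emitted flux εσT⁴ (one radiating face); with α = ε, T = (S/σ)^(1/4).
T = (349 / 5.67×10⁻⁸)^(1/4) = (6.16×10^9)^(1/4).
T = 280 K.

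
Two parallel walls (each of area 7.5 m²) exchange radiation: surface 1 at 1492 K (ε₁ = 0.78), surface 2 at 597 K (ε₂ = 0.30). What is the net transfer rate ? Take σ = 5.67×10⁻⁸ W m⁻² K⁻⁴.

Q ≈ 5.68×10^5 W

For two large parallel gray plates, q = σ(T₁⁴ − T₂⁴) / (1/ε₁ + 1/ε₂ − 1).
1/ε₁ + 1/ε₂ − 1 = 1/0.78 + 1/0.30 − 1 = 3.615.
T₁⁴ − T₂⁴ = 4.96×10^12 − 1.27×10^11 = 4.83×10^12 K⁴.
q = 5.67×10⁻⁸ × 4.83×10^12 / 3.615 = 75700 W/m².
Q = q·A = 75700 × 7.5 = 5.68×10^5 W.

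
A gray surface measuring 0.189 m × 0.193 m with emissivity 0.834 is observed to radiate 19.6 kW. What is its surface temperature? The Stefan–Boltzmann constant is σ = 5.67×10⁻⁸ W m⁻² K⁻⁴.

T ≈ 1840 K

A = 0.189 × 0.193 = 0.0365 m².
From P = εσAT⁴, T = (P / εσA)^(1/4) = (19600 / (0.834 × 5.67×10⁻⁸ × 0.0365))^(1/4).
T = (1.14×10^13)^(1/4) = 1840 K.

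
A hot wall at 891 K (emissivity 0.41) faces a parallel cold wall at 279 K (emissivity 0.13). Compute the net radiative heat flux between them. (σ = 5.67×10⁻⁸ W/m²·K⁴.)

q ≈ 3880 W/m²

For two large parallel gray plates, q = σ(T₁⁴ − T₂⁴) / (1/ε₁ + 1/ε₂ − 1).
1/ε₁ + 1/ε₂ − 1 = 1/0.41 + 1/0.13 − 1 = 9.131.
T₁⁴ − T₂⁴ = 6.30×10^11 − 6.06×10^9 = 6.24×10^11 K⁴.
q = 5.67×10⁻⁸ × 6.24×10^11 / 9.131 = 3880 W/m².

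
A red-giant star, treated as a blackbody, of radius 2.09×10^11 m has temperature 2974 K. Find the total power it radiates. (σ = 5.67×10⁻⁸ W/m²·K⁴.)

A = 4πr² = 4π × (2.09×10^11)² = 5.49×10^23 m².
P = σAT⁴ = 5.67×10⁻⁸ × 5.49×10^23 × (2974)⁴ = 5.67×10⁻⁸ × 5.49×10^23 × 7.82×10^13.
P = 2.43×10^30 W.

P ≈ 2.43×10^30 W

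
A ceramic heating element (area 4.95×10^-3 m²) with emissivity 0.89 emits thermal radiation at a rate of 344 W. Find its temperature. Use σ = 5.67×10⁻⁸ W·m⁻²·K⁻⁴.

From P = εσAT⁴, T = (P / εσA)^(1/4) = (344 / (0.89 × 5.67×10⁻⁸ × 4.95×10^-3))^(1/4).
T = (1.38×10^12)^(1/4) = 1080 K.

T ≈ 1080 K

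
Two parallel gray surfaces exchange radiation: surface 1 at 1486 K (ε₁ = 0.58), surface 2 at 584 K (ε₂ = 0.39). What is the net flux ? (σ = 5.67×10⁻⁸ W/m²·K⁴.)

q ≈ 82100 W/m²

For two large parallel gray plates, q = σ(T₁⁴ − T₂⁴) / (1/ε₁ + 1/ε₂ − 1).
1/ε₁ + 1/ε₂ − 1 = 1/0.58 + 1/0.39 − 1 = 3.288.
T₁⁴ − T₂⁴ = 4.88×10^12 − 1.16×10^11 = 4.76×10^12 K⁴.
q = 5.67×10⁻⁸ × 4.76×10^12 / 3.288 = 82100 W/m².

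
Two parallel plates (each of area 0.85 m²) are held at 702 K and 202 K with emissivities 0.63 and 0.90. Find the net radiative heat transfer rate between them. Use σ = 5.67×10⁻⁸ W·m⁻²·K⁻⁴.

Q ≈ 6840 W

For two large parallel gray plates, q = σ(T₁⁴ − T₂⁴) / (1/ε₁ + 1/ε₂ − 1).
1/ε₁ + 1/ε₂ − 1 = 1/0.63 + 1/0.90 − 1 = 1.698.
T₁⁴ − T₂⁴ = 2.43×10^11 − 1.66×10^9 = 2.41×10^11 K⁴.
q = 5.67×10⁻⁸ × 2.41×10^11 / 1.698 = 8050 W/m².
Q = q·A = 8050 × 0.85 = 6840 W.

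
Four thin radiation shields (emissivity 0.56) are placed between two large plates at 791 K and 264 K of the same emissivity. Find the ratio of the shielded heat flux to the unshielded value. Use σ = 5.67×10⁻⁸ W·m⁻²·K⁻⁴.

With N identical shields there are N+1 = 5 gaps in series, each with the same radiative resistance, so the flux falls to 1/(N+1) of its unshielded value.

ratio ≈ 0.200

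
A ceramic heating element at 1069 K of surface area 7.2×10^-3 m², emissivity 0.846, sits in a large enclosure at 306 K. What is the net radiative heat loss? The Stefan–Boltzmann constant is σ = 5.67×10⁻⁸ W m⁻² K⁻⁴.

Q ≈ 448 W

Q = εσA(T⁴ − T_s⁴). T⁴ − T_s⁴ = (1069)⁴ − (306)⁴ = 1.31×10^12 − 8.77×10^9 = 1.30×10^12 K⁴.
Q = 0.846 × 5.67×10⁻⁸ × 7.20×10^-3 × 1.30×10^12 = 448 W.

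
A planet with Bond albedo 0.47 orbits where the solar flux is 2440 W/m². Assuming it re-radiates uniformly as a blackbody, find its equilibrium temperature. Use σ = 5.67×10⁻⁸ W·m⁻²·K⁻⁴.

Power absorbed = (1−a)S·πR²; power emitted = 4πR²σT⁴. Equating and cancelling πR²:
T = ((1−a)S / 4σ)^(1/4) = (1290 / (4 × 5.67×10⁻⁸))^(1/4) = (5.70×10^9)^(1/4).
T = 275 K.

T ≈ 275 K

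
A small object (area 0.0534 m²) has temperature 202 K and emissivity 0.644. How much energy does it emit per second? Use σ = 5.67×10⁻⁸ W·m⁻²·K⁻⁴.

P = εσAT⁴ = 0.644 × 5.67×10⁻⁸ × 0.0534 × (202)⁴ = 0.644 × 5.67×10⁻⁸ × 0.0534 × 1.66×10^9.
P = 3.25 W.

P ≈ 3.25 W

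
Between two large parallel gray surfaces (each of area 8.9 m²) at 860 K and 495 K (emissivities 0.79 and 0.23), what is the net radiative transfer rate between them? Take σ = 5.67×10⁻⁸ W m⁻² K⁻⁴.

Q ≈ 53300 W

For two large parallel gray plates, q = σ(T₁⁴ − T₂⁴) / (1/ε₁ + 1/ε₂ − 1).
1/ε₁ + 1/ε₂ − 1 = 1/0.79 + 1/0.23 − 1 = 4.614.
T₁⁴ − T₂⁴ = 5.47×10^11 − 6.00×10^10 = 4.87×10^11 K⁴.
q = 5.67×10⁻⁸ × 4.87×10^11 / 4.614 = 5980 W/m².
Q = q·A = 5980 × 8.9 = 53300 W.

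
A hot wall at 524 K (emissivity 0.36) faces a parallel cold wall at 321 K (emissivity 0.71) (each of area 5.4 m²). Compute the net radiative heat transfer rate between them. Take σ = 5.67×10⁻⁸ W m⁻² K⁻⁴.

For two large parallel gray plates, q = σ(T₁⁴ − T₂⁴) / (1/ε₁ + 1/ε₂ − 1).
1/ε₁ + 1/ε₂ − 1 = 1/0.36 + 1/0.71 − 1 = 3.186.
T₁⁴ − T₂⁴ = 7.54×10^10 − 1.06×10^10 = 6.48×10^10 K⁴.
q = 5.67×10⁻⁸ × 6.48×10^10 / 3.186 = 1150 W/m².
Q = q·A = 1150 × 5.4 = 6220 W.

Q ≈ 6220 W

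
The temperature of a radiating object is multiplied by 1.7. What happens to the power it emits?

factor ≈ 8.35

P ∝ T⁴, so the power scales as (1.7)⁴ = 8.35.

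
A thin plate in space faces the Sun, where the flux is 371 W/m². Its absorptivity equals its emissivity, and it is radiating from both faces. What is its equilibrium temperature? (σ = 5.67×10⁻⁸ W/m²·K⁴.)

T ≈ 239 K

Absorbed flux αS = emitted flux 2εσT⁴ per unit area; with α = ε this gives T = (S/2σ)^(1/4).
T = (371 / (2 × 5.67×10⁻⁸))^(1/4) = (3.27×10^9)^(1/4).
T = 239 K.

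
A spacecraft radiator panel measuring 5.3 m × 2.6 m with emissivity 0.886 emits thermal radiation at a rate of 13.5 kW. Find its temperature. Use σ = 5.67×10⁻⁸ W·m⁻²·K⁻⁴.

A = 5.3 × 2.6 = 13.8 m².
From P = εσAT⁴, T = (P / εσA)^(1/4) = (13500 / (0.886 × 5.67×10⁻⁸ × 13.8))^(1/4).
T = (1.95×10^10)^(1/4) = 374 K.

T ≈ 374 K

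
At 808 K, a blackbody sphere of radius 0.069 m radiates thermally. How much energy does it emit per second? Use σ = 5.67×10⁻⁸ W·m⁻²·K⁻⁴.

P ≈ 1450 W

A = 4πr² = 4π × (0.069)² = 0.0598 m².
P = σAT⁴ = 5.67×10⁻⁸ × 0.0598 × (808)⁴ = 5.67×10⁻⁸ × 0.0598 × 4.26×10^11.
P = 1450 W.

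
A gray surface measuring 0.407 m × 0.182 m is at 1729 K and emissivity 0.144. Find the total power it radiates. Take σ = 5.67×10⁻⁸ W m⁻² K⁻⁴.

P ≈ 5400 W

A = 0.407 × 0.182 = 0.0741 m².
P = εσAT⁴ = 0.144 × 5.67×10⁻⁸ × 0.0741 × (1729)⁴ = 0.144 × 5.67×10⁻⁸ × 0.0741 × 8.94×10^12.
P = 5400 W.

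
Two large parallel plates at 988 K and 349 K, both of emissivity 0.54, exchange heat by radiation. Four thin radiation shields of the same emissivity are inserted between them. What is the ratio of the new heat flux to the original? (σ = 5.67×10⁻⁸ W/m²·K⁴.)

With N identical shields there are N+1 = 5 gaps in series, each with the same radiative resistance, so the flux falls to 1/(N+1) of its unshielded value.

ratio ≈ 0.200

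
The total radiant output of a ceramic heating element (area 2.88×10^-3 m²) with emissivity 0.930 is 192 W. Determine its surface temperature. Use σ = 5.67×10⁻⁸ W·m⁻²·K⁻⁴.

T ≈ 1060 K

From P = εσAT⁴, T = (P / εσA)^(1/4) = (192 / (0.930 × 5.67×10⁻⁸ × 2.88×10^-3))^(1/4).
T = (1.26×10^12)^(1/4) = 1060 K.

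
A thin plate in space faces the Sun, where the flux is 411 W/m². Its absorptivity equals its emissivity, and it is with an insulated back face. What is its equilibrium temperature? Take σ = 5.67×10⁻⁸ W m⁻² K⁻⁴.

T ≈ 292 K

Absorbed flux αS = emitted flux εσT⁴ (one radiating face); with α = ε, T = (S/σ)^(1/4).
T = (411 / 5.67×10⁻⁸)^(1/4) = (7.25×10^9)^(1/4).
T = 292 K.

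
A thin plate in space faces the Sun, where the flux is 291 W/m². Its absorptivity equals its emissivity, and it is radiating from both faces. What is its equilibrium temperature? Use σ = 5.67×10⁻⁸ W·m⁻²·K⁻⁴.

T ≈ 225 K

Absorbed flux αS = emitted flux 2εσT⁴ per unit area; with α = ε this gives T = (S/2σ)^(1/4).
T = (291 / (2 × 5.67×10⁻⁸))^(1/4) = (2.57×10^9)^(1/4).
T = 225 K.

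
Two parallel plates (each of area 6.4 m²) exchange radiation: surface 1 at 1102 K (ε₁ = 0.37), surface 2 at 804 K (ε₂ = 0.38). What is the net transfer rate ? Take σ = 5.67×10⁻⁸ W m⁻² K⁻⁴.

For two large parallel gray plates, q = σ(T₁⁴ − T₂⁴) / (1/ε₁ + 1/ε₂ − 1).
1/ε₁ + 1/ε₂ − 1 = 1/0.37 + 1/0.38 − 1 = 4.334.
T₁⁴ − T₂⁴ = 1.47×10^12 − 4.18×10^11 = 1.06×10^12 K⁴.
q = 5.67×10⁻⁸ × 1.06×10^12 / 4.334 = 13800 W/m².
Q = q·A = 13800 × 6.4 = 88500 W.

Q ≈ 88500 W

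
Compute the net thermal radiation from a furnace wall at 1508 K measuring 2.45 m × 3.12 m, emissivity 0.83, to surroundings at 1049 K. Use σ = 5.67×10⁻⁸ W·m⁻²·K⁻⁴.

Q ≈ 1.42×10^6 W

A = 2.45 × 3.12 = 7.64 m².
Q = εσA(T⁴ − T_s⁴). T⁴ − T_s⁴ = (1508)⁴ − (1049)⁴ = 5.17×10^12 − 1.21×10^12 = 3.96×10^12 K⁴.
Q = 0.83 × 5.67×10⁻⁸ × 7.64 × 3.96×10^12 = 1.42×10^6 W.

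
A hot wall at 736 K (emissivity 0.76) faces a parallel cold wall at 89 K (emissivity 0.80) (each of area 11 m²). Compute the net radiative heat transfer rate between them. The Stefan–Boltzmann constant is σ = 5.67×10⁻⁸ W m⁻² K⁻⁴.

Q ≈ 1.17×10^5 W

For two large parallel gray plates, q = σ(T₁⁴ − T₂⁴) / (1/ε₁ + 1/ε₂ − 1).
1/ε₁ + 1/ε₂ − 1 = 1/0.76 + 1/0.80 − 1 = 1.566.
T₁⁴ − T₂⁴ = 2.93×10^11 − 6.27×10^7 = 2.93×10^11 K⁴.
q = 5.67×10⁻⁸ × 2.93×10^11 / 1.566 = 10600 W/m².
Q = q·A = 10600 × 11 = 1.17×10^5 W.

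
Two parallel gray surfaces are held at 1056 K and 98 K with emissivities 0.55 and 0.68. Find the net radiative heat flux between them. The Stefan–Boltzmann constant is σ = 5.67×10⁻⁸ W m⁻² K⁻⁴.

For two large parallel gray plates, q = σ(T₁⁴ − T₂⁴) / (1/ε₁ + 1/ε₂ − 1).
1/ε₁ + 1/ε₂ − 1 = 1/0.55 + 1/0.68 − 1 = 2.289.
T₁⁴ − T₂⁴ = 1.24×10^12 − 9.22×10^7 = 1.24×10^12 K⁴.
q = 5.67×10⁻⁸ × 1.24×10^12 / 2.289 = 30800 W/m².

q ≈ 30800 W/m²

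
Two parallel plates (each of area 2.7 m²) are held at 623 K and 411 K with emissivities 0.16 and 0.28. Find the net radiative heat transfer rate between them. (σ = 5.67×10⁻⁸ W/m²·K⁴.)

For two large parallel gray plates, q = σ(T₁⁴ − T₂⁴) / (1/ε₁ + 1/ε₂ − 1).
1/ε₁ + 1/ε₂ − 1 = 1/0.16 + 1/0.28 − 1 = 8.821.
T₁⁴ − T₂⁴ = 1.51×10^11 − 2.85×10^10 = 1.22×10^11 K⁴.
q = 5.67×10⁻⁸ × 1.22×10^11 / 8.821 = 785 W/m².
Q = q·A = 785 × 2.7 = 2120 W.

Q ≈ 2120 W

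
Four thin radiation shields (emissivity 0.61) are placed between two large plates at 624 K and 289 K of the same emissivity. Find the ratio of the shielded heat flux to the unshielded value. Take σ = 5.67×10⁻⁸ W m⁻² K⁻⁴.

ratio ≈ 0.200

With N identical shields there are N+1 = 5 gaps in series, each with the same radiative resistance, so the flux falls to 1/(N+1) of its unshielded value.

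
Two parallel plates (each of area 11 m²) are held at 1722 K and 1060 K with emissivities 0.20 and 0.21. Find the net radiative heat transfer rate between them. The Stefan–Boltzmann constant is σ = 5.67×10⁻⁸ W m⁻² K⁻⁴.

Q ≈ 5.36×10^5 W

For two large parallel gray plates, q = σ(T₁⁴ − T₂⁴) / (1/ε₁ + 1/ε₂ − 1).
1/ε₁ + 1/ε₂ − 1 = 1/0.20 + 1/0.21 − 1 = 8.762.
T₁⁴ − T₂⁴ = 8.79×10^12 − 1.26×10^12 = 7.53×10^12 K⁴.
q = 5.67×10⁻⁸ × 7.53×10^12 / 8.762 = 48700 W/m².
Q = q·A = 48700 × 11 = 5.36×10^5 W.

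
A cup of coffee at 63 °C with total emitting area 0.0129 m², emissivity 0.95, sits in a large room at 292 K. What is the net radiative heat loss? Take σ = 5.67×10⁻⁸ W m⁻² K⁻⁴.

Q ≈ 3.80 W

Convert: 63 °C = 336 K.
Q = εσA(T⁴ − T_s⁴). T⁴ − T_s⁴ = (336)⁴ − (292)⁴ = 1.27×10^10 − 7.27×10^9 = 5.48×10^9 K⁴.
Q = 0.95 × 5.67×10⁻⁸ × 0.0129 × 5.48×10^9 = 3.80 W.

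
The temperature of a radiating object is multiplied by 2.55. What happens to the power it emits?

factor ≈ 42.3

P ∝ T⁴, so the power scales as (2.55)⁴ = 42.3.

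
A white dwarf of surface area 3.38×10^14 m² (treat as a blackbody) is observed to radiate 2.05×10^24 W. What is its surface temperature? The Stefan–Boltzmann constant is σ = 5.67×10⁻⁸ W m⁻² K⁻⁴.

T ≈ 18100 K

From P = σAT⁴, T = (P / σA)^(1/4) = (2.05×10^24 / (5.67×10⁻⁸ × 3.38×10^14))^(1/4).
T = (1.07×10^17)^(1/4) = 18100 K.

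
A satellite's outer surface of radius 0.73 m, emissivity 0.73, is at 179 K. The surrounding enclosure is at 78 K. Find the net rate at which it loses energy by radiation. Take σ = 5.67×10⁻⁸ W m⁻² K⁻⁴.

Q ≈ 274 W

A = 4πr² = 4π × (0.73)² = 6.70 m².
Q = εσA(T⁴ − T_s⁴). T⁴ − T_s⁴ = (179)⁴ − (78)⁴ = 1.03×10^9 − 3.70×10^7 = 9.90×10^8 K⁴.
Q = 0.73 × 5.67×10⁻⁸ × 6.70 × 9.90×10^8 = 274 W.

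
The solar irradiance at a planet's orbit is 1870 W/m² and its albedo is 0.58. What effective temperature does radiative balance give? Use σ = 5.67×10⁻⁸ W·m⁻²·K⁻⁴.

T ≈ 243 K

Power absorbed = (1−a)S·πR²; power emitted = 4πR²σT⁴. Equating and cancelling πR²:
T = ((1−a)S / 4σ)^(1/4) = (785 / (4 × 5.67×10⁻⁸))^(1/4) = (3.46×10^9)^(1/4).
T = 243 K.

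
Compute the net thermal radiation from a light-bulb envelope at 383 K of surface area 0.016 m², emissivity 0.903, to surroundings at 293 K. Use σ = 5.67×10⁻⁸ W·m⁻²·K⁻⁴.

Q ≈ 11.6 W

Q = εσA(T⁴ − T_s⁴). T⁴ − T_s⁴ = (383)⁴ − (293)⁴ = 2.15×10^10 − 7.37×10^9 = 1.41×10^10 K⁴.
Q = 0.903 × 5.67×10⁻⁸ × 0.0160 × 1.41×10^10 = 11.6 W.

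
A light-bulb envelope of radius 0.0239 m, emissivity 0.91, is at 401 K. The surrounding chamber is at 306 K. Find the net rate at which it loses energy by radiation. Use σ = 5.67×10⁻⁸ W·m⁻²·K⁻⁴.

Q ≈ 6.33 W

A = 4πr² = 4π × (0.0239)² = 7.18×10^-3 m².
Q = εσA(T⁴ − T_s⁴). T⁴ − T_s⁴ = (401)⁴ − (306)⁴ = 2.59×10^10 − 8.77×10^9 = 1.71×10^10 K⁴.
Q = 0.91 × 5.67×10⁻⁸ × 7.18×10^-3 × 1.71×10^10 = 6.33 W.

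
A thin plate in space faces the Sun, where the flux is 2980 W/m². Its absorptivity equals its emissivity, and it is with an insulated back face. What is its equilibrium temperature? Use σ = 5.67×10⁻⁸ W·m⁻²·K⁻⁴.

Absorbed flux αS = emitted flux εσT⁴ (one radiating face); with α = ε, T = (S/σ)^(1/4).
T = (2980 / 5.67×10⁻⁸)^(1/4) = (5.26×10^10)^(1/4).
T = 479 K.

T ≈ 479 K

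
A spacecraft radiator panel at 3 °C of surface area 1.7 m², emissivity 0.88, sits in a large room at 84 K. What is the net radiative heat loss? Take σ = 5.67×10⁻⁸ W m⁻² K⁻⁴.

Q ≈ 488 W

Convert: 3 °C = 276 K.
Q = εσA(T⁴ − T_s⁴). T⁴ − T_s⁴ = (276)⁴ − (84)⁴ = 5.80×10^9 − 4.98×10^7 = 5.75×10^9 K⁴.
Q = 0.88 × 5.67×10⁻⁸ × 1.70 × 5.75×10^9 = 488 W.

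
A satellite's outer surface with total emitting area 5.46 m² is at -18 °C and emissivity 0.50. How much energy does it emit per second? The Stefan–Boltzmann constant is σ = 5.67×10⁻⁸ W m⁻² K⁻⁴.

-18 °C = 255 K.
Stefan–Boltzmann: P = εσAT⁴ = 0.50 × 5.67×10⁻⁸ × 5.46 × (255)⁴ = 0.50 × 5.67×10⁻⁸ × 5.46 × 4.23×10^9.
P = 654 W.

P ≈ 654 W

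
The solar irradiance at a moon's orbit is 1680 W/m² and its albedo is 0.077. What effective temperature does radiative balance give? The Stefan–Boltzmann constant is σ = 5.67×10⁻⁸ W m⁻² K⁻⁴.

Power absorbed = (1−a)S·πR²; power emitted = 4πR²σT⁴. Equating and cancelling πR²:
T = ((1−a)S / 4σ)^(1/4) = (1550 / (4 × 5.67×10⁻⁸))^(1/4) = (6.84×10^9)^(1/4).
T = 288 K.

T ≈ 288 K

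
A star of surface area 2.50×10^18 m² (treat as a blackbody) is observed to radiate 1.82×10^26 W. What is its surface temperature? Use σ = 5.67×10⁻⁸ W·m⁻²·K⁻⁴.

T ≈ 5990 K

From P = σAT⁴, T = (P / σA)^(1/4) = (1.82×10^26 / (5.67×10⁻⁸ × 2.50×10^18))^(1/4).
T = (1.28×10^15)^(1/4) = 5990 K.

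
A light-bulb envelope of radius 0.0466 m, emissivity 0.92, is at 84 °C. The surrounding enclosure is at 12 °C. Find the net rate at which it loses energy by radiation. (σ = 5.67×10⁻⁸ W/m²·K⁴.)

Q ≈ 13.7 W

A = 4πr² = 4π × (0.0466)² = 0.0273 m².
Convert: 84 °C = 357 K; 12 °C = 285 K.
Q = εσA(T⁴ − T_s⁴). T⁴ − T_s⁴ = (357)⁴ − (285)⁴ = 1.62×10^10 − 6.60×10^9 = 9.65×10^9 K⁴.
Q = 0.92 × 5.67×10⁻⁸ × 0.0273 × 9.65×10^9 = 13.7 W.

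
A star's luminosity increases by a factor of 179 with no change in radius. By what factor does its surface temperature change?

P ∝ T⁴ ⇒ T ∝ P^(1/4), so T scales by (179)^(1/4) = 3.66.

factor ≈ 3.66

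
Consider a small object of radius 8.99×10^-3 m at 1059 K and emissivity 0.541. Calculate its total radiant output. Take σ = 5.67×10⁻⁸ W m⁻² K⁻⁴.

P ≈ 39.2 W

A = 4πr² = 4π × (8.99×10^-3)² = 1.02×10^-3 m².
Stefan–Boltzmann: P = εσAT⁴ = 0.541 × 5.67×10⁻⁸ × 1.02×10^-3 × (1059)⁴ = 0.541 × 5.67×10⁻⁸ × 1.02×10^-3 × 1.26×10^12.
P = 39.2 W.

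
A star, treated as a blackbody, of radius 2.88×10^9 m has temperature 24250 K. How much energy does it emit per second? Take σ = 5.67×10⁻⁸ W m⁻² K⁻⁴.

A = 4πr² = 4π × (2.88×10^9)² = 1.04×10^20 m².
P = σAT⁴ = 5.67×10⁻⁸ × 1.04×10^20 × (24250)⁴ = 5.67×10⁻⁸ × 1.04×10^20 × 3.46×10^17.
P = 2.04×10^30 W.

P ≈ 2.04×10^30 W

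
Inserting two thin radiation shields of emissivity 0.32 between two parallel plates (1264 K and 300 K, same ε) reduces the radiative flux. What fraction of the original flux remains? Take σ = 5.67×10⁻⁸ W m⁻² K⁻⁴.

With N identical shields there are N+1 = 3 gaps in series, each with the same radiative resistance, so the flux falls to 1/(N+1) of its unshielded value.

ratio ≈ 0.333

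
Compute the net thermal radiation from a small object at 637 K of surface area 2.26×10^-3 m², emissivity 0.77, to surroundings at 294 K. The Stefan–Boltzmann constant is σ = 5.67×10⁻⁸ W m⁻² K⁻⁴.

Q ≈ 15.5 W

Q = εσA(T⁴ − T_s⁴). T⁴ − T_s⁴ = (637)⁴ − (294)⁴ = 1.65×10^11 − 7.47×10^9 = 1.57×10^11 K⁴.
Q = 0.77 × 5.67×10⁻⁸ × 2.26×10^-3 × 1.57×10^11 = 15.5 W.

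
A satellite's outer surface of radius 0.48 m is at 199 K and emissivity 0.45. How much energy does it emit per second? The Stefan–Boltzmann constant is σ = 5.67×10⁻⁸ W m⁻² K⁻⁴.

A = 4πr² = 4π × (0.48)² = 2.90 m².
Stefan–Boltzmann: P = εσAT⁴ = 0.45 × 5.67×10⁻⁸ × 2.90 × (199)⁴ = 0.45 × 5.67×10⁻⁸ × 2.90 × 1.57×10^9.
P = 116 W.

P ≈ 116 W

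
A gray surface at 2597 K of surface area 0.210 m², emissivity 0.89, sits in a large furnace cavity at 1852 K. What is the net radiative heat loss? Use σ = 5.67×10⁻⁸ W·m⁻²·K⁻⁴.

Q = εσA(T⁴ − T_s⁴). T⁴ − T_s⁴ = (2597)⁴ − (1852)⁴ = 4.55×10^13 − 1.18×10^13 = 3.37×10^13 K⁴.
Q = 0.89 × 5.67×10⁻⁸ × 0.210 × 3.37×10^13 = 3.57×10^5 W.

Q ≈ 3.57×10^5 W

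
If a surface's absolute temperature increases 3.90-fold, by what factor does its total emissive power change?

P ∝ T⁴, so the power scales as (3.90)⁴ = 231.

factor ≈ 231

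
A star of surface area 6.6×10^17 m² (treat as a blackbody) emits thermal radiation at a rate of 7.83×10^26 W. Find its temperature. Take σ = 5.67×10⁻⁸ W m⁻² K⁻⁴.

T ≈ 12000 K

From P = σAT⁴, T = (P / σA)^(1/4) = (7.83×10^26 / (5.67×10⁻⁸ × 6.60×10^17))^(1/4).
T = (2.09×10^16)^(1/4) = 12000 K.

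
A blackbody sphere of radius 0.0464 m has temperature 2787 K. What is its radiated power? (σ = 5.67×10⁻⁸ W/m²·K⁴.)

A = 4πr² = 4π × (0.0464)² = 0.0271 m².
P = σAT⁴ = 5.67×10⁻⁸ × 0.0271 × (2787)⁴ = 5.67×10⁻⁸ × 0.0271 × 6.03×10^13.
P = 92600 W.

P ≈ 92600 W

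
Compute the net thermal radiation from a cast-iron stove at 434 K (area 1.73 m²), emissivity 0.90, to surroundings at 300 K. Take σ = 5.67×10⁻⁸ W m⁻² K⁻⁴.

Q ≈ 2420 W

Q = εσA(T⁴ − T_s⁴). T⁴ − T_s⁴ = (434)⁴ − (300)⁴ = 3.55×10^10 − 8.10×10^9 = 2.74×10^10 K⁴.
Q = 0.90 × 5.67×10⁻⁸ × 1.73 × 2.74×10^10 = 2420 W.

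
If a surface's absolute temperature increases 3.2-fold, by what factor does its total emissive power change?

factor ≈ 105

P ∝ T⁴, so the power scales as (3.2)⁴ = 105.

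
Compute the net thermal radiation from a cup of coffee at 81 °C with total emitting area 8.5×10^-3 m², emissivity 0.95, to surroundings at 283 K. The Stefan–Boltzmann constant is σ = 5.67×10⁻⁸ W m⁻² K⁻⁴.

Convert: 81 °C = 354 K.
Q = εσA(T⁴ − T_s⁴). T⁴ − T_s⁴ = (354)⁴ − (283)⁴ = 1.57×10^10 − 6.41×10^9 = 9.29×10^9 K⁴.
Q = 0.95 × 5.67×10⁻⁸ × 8.50×10^-3 × 9.29×10^9 = 4.25 W.

Q ≈ 4.25 W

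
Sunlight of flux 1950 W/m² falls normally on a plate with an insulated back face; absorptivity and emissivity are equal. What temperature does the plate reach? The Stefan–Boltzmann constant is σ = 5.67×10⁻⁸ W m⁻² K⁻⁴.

Absorbed flux αS = emitted flux εσT⁴ (one radiating face); with α = ε, T = (S/σ)^(1/4).
T = (1950 / 5.67×10⁻⁸)^(1/4) = (3.44×10^10)^(1/4).
T = 431 K.

T ≈ 431 K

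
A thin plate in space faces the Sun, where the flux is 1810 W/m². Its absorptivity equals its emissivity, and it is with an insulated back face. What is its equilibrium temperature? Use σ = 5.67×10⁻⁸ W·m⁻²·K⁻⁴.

Absorbed flux αS = emitted flux εσT⁴ (one radiating face); with α = ε, T = (S/σ)^(1/4).
T = (1810 / 5.67×10⁻⁸)^(1/4) = (3.19×10^10)^(1/4).
T = 423 K.

T ≈ 423 K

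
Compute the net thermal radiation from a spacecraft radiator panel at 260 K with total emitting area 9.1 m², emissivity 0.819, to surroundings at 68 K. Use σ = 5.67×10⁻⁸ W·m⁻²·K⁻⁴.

Q ≈ 1920 W

Q = εσA(T⁴ − T_s⁴). T⁴ − T_s⁴ = (260)⁴ − (68)⁴ = 4.57×10^9 − 2.14×10^7 = 4.55×10^9 K⁴.
Q = 0.819 × 5.67×10⁻⁸ × 9.10 × 4.55×10^9 = 1920 W.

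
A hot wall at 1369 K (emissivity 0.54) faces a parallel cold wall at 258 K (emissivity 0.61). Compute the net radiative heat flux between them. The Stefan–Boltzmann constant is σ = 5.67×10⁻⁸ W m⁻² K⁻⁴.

For two large parallel gray plates, q = σ(T₁⁴ − T₂⁴) / (1/ε₁ + 1/ε₂ − 1).
1/ε₁ + 1/ε₂ − 1 = 1/0.54 + 1/0.61 − 1 = 2.491.
T₁⁴ − T₂⁴ = 3.51×10^12 − 4.43×10^9 = 3.51×10^12 K⁴.
q = 5.67×10⁻⁸ × 3.51×10^12 / 2.491 = 79800 W/m².

q ≈ 79800 W/m²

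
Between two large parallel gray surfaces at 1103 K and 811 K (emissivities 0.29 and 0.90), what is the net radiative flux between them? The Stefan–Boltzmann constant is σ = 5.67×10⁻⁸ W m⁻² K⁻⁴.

For two large parallel gray plates, q = σ(T₁⁴ − T₂⁴) / (1/ε₁ + 1/ε₂ − 1).
1/ε₁ + 1/ε₂ − 1 = 1/0.29 + 1/0.90 − 1 = 3.559.
T₁⁴ − T₂⁴ = 1.48×10^12 − 4.33×10^11 = 1.05×10^12 K⁴.
q = 5.67×10⁻⁸ × 1.05×10^12 / 3.559 = 16700 W/m².

q ≈ 16700 W/m²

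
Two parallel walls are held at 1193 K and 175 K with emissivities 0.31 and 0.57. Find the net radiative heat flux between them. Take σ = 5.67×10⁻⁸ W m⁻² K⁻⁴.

For two large parallel gray plates, q = σ(T₁⁴ − T₂⁴) / (1/ε₁ + 1/ε₂ − 1).
1/ε₁ + 1/ε₂ − 1 = 1/0.31 + 1/0.57 − 1 = 3.980.
T₁⁴ − T₂⁴ = 2.03×10^12 − 9.38×10^8 = 2.02×10^12 K⁴.
q = 5.67×10⁻⁸ × 2.02×10^12 / 3.980 = 28800 W/m².

q ≈ 28800 W/m²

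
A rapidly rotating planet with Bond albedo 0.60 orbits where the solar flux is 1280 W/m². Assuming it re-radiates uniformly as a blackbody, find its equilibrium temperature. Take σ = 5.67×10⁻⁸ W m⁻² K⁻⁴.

Power absorbed = (1−a)S·πR²; power emitted = 4πR²σT⁴. Equating and cancelling πR²:
T = ((1−a)S / 4σ)^(1/4) = (512 / (4 × 5.67×10⁻⁸))^(1/4) = (2.26×10^9)^(1/4).
T = 218 K.

T ≈ 218 K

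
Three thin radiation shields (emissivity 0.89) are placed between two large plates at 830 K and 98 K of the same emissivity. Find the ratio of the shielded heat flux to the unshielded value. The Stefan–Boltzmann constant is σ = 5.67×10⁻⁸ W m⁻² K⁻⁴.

With N identical shields there are N+1 = 4 gaps in series, each with the same radiative resistance, so the flux falls to 1/(N+1) of its unshielded value.

ratio ≈ 0.250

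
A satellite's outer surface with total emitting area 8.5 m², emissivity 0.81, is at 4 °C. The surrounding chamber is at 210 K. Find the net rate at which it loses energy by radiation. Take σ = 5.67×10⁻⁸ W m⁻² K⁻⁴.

Q ≈ 1540 W

Convert: 4 °C = 277 K.
Q = εσA(T⁴ − T_s⁴). T⁴ − T_s⁴ = (277)⁴ − (210)⁴ = 5.89×10^9 − 1.94×10^9 = 3.94×10^9 K⁴.
Q = 0.81 × 5.67×10⁻⁸ × 8.50 × 3.94×10^9 = 1540 W.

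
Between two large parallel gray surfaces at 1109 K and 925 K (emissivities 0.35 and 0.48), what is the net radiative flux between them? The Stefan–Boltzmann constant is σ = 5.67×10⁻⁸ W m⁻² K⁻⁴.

q ≈ 11200 W/m²

For two large parallel gray plates, q = σ(T₁⁴ − T₂⁴) / (1/ε₁ + 1/ε₂ − 1).
1/ε₁ + 1/ε₂ − 1 = 1/0.35 + 1/0.48 − 1 = 3.940.
T₁⁴ − T₂⁴ = 1.51×10^12 − 7.32×10^11 = 7.81×10^11 K⁴.
q = 5.67×10⁻⁸ × 7.81×10^11 / 3.940 = 11200 W/m².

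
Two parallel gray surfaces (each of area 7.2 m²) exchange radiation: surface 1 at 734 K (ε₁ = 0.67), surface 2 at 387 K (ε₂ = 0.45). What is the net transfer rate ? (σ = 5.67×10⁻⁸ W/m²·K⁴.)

For two large parallel gray plates, q = σ(T₁⁴ − T₂⁴) / (1/ε₁ + 1/ε₂ − 1).
1/ε₁ + 1/ε₂ − 1 = 1/0.67 + 1/0.45 − 1 = 2.715.
T₁⁴ − T₂⁴ = 2.90×10^11 − 2.24×10^10 = 2.68×10^11 K⁴.
q = 5.67×10⁻⁸ × 2.68×10^11 / 2.715 = 5590 W/m².
Q = q·A = 5590 × 7.2 = 40300 W.

Q ≈ 40300 W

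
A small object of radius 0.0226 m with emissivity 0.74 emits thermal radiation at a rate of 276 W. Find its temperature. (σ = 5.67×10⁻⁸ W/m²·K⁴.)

A = 4πr² = 4π × (0.0226)² = 6.42×10^-3 m².
From P = εσAT⁴, T = (P / εσA)^(1/4) = (276 / (0.74 × 5.67×10⁻⁸ × 6.42×10^-3))^(1/4).
T = (1.02×10^12)^(1/4) = 1010 K.

T ≈ 1010 K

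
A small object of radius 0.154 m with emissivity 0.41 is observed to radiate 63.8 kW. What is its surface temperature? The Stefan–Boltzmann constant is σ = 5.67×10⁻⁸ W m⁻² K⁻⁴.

A = 4πr² = 4π × (0.154)² = 0.298 m².
From P = εσAT⁴, T = (P / εσA)^(1/4) = (63800 / (0.41 × 5.67×10⁻⁸ × 0.298))^(1/4).
T = (9.21×10^12)^(1/4) = 1740 K.

T ≈ 1740 K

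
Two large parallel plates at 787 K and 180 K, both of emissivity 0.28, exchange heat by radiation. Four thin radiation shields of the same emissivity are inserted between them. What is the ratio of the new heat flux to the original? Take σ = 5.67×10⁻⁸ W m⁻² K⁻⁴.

With N identical shields there are N+1 = 5 gaps in series, each with the same radiative resistance, so the flux falls to 1/(N+1) of its unshielded value.

ratio ≈ 0.200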